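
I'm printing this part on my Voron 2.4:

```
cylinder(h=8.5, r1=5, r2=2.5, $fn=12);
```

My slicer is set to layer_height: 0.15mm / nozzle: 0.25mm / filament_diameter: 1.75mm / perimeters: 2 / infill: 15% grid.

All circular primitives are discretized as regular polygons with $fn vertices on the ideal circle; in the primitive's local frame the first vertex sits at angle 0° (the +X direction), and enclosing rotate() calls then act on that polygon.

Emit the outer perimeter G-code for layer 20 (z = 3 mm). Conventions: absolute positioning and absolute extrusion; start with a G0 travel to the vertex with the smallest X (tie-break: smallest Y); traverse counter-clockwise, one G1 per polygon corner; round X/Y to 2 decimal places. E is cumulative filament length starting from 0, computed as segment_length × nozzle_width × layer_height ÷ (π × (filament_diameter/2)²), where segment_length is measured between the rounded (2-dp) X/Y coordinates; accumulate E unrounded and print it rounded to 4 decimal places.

At z = 3 mm: the cone: at t=0.353 of its height the radius interpolates to r₁+(r₂−r₁)t = 4.118, giving a regular 12-gon of that circumradius. The outline is a single polygon with 12 vertices. Extrusion per mm of travel: 0.25 × 0.15 / (π × 0.875²) = 0.015591. Accumulating E over each segment gives final E = 0.3991.

G0 X-4.12 Y0.00 Z3.00
G1 X-3.57 Y-2.06 E0.0332
G1 X-2.06 Y-3.57 E0.0665
G1 X0.00 Y-4.12 E0.0998
G1 X2.06 Y-3.57 E0.1330
G1 X3.57 Y-2.06 E0.1663
G1 X4.12 Y0.00 E0.1996
G1 X3.57 Y2.06 E0.2328
G1 X2.06 Y3.57 E0.2661
G1 X0.00 Y4.12 E0.2993
G1 X-2.06 Y3.57 E0.3326
G1 X-3.57 Y2.06 E0.3659
G1 X-4.12 Y0.00 E0.3991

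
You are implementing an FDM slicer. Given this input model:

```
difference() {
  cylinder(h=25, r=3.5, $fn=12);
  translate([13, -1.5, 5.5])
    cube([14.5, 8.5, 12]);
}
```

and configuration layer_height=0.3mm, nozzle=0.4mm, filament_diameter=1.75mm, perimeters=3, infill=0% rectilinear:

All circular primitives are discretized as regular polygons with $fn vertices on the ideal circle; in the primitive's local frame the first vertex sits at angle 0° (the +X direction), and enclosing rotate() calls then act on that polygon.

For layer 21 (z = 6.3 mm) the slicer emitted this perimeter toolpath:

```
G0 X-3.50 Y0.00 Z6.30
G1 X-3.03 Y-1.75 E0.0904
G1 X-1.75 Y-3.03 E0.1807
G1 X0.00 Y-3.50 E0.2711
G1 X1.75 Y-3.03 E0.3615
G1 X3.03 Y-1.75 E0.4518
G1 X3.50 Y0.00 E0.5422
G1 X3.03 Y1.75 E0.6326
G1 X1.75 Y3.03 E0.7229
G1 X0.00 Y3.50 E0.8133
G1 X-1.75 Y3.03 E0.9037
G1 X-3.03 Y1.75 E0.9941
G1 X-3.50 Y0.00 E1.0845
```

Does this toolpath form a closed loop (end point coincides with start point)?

Start point (G0): (-3.50, 0.00). End point (last G1): the path returns to the start — closed.

yes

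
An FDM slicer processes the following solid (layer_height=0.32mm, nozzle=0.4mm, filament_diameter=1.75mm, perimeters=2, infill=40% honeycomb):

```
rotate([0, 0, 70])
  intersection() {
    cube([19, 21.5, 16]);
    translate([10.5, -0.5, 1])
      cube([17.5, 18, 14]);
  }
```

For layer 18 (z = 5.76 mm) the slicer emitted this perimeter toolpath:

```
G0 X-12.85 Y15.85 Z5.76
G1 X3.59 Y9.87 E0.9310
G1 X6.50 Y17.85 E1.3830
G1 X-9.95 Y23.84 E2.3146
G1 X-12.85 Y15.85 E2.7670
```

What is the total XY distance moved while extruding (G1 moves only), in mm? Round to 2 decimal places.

Sum the Euclidean lengths of each G1 segment: total = 51.99 mm.

51.99 mm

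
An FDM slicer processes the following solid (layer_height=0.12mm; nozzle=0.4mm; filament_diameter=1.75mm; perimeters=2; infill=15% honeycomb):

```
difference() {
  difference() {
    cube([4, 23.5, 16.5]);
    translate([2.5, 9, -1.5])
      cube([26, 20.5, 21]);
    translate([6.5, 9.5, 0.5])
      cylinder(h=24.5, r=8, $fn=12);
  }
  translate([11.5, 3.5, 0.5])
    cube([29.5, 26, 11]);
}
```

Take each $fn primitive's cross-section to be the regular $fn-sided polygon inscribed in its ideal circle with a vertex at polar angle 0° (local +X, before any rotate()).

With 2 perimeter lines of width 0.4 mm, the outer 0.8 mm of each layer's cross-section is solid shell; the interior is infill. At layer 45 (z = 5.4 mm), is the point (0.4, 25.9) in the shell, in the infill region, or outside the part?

outside

At z = 5.4 mm: the cube (footprint 4×23.5) is included at this height; the cube at (2.5, 9) (footprint 26×20.5) is included at this height; the r=8 cylinder at (6.5, 9.5) contributes a regular 12-gon of circumradius 8; Subtracting the remaining from the first: starting from the 4×23.5 cube, the 26×20.5 cube at (2.5, 9) partially overlaps it — only the 21.75 mm² overlap (of its 533.00 mm²) is removed, clipping the outline; the r=8 cylinder at (6.5, 9.5) partially overlaps it — only the 38.33 mm² overlap (of its 192.00 mm²) is removed, clipping the outline — 2 connected regions; the 29.5×26 cube at (11.5, 3.5) contributes its full rectangle; Taking the first minus the rest: starting from that combined region, the 29.5×26 cube at (11.5, 3.5) misses the remaining region (no effect) — 2 connected regions. Overall, the cross-section has 2 separate islands. The nearest boundary edge runs (0.00, 23.50)→(2.50, 23.50); distance from the point to it = 2.40 mm. The point is not inside any of the regions above, so it lies outside the cross-section (2.40 mm from the nearest boundary).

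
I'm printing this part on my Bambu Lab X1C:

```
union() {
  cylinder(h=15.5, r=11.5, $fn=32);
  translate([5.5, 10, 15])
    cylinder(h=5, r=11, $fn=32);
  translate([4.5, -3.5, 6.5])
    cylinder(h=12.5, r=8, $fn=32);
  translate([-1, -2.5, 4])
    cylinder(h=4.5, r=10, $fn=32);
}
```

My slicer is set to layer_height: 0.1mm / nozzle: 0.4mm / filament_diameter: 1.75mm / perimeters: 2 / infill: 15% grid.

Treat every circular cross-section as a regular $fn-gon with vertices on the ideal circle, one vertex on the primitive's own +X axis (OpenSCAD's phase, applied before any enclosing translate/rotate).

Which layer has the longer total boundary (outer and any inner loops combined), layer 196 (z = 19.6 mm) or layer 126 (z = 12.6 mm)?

Layer 196 (z = 19.6): the cylinder is absent (z outside [0, 15.5]); the cylinder at (5.5, 10): section is a regular 32-gon, circumradius r=11 (perimeter = 2·32·11.000·sin(180°/32) = 69.00 mm); the cylinder at (4.5, -3.5) is absent (z outside [6.5, 19]); the cylinder at (-1, -2.5) is not intersected at this z (z outside [4, 8.5]); Taking the union: only the r=11 cylinder at (5.5, 10) is present, so the union is just that shape — boundary = 69.00 mm. So its perimeter = 69.00 mm. Layer 126 (z = 12.6): the r=11.5 cylinder gives a regular 32-gon of circumradius 11.5 (constant along its height) (perimeter = 2·32·11.500·sin(180°/32) = 72.14 mm); the cylinder at (5.5, 10) is absent (z outside [15, 20]); the r=8 cylinder at (4.5, -3.5) gives a regular 32-gon of circumradius 8 (constant along its height) (perimeter = 2·32·8.000·sin(180°/32) = 50.18 mm); the cylinder at (-1, -2.5) does not reach this height (z outside [4, 8.5]); Combining (union): the regions partially overlap (shared area 174.80 mm²), so the edge portions inside another operand are dropped and the merged outline is re-measured after clipping — boundary = 74.88 mm. So its perimeter = 74.88 mm. Layer 126 is larger (74.88 vs 69.00 mm).

layer 126 (z = 12.6 mm)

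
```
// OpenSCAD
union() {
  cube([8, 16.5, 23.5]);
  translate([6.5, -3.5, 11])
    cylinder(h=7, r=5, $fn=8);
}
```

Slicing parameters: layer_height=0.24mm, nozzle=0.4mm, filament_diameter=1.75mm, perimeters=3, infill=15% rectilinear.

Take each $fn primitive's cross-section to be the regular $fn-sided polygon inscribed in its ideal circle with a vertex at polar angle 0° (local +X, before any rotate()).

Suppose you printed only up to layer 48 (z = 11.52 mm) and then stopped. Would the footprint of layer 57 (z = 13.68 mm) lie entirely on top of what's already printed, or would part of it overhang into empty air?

Compare the two slices. At z = 11.52: the cube is present — its section is the full 8×16.5 rectangle (area 132.00 mm²); the r=5 cylinder at (6.5, -3.5) contributes a regular 8-gon of circumradius 5 (area = (8/2)·5.000²·sin(360°/8) = 70.71 mm²); Taking the union: the regions partially overlap — summed areas 202.71 mm² minus the doubly-counted overlap 4.50 mm² gives 198.21 mm² — area = 198.21 mm². At z = 13.68: the 8×16.5 cube contributes its full rectangle (area 132.00 mm²); the cylinder at (6.5, -3.5): section is a regular 8-gon, circumradius r=5 (area = (8/2)·5.000²·sin(360°/8) = 70.71 mm²); Taking the union: the regions partially overlap — summed areas 202.71 mm² minus the doubly-counted overlap 4.50 mm² gives 198.21 mm² — area = 198.21 mm². Checking containment: the cross-section at z = 13.68 is a subset of the cross-section at z = 11.52.

entirely on top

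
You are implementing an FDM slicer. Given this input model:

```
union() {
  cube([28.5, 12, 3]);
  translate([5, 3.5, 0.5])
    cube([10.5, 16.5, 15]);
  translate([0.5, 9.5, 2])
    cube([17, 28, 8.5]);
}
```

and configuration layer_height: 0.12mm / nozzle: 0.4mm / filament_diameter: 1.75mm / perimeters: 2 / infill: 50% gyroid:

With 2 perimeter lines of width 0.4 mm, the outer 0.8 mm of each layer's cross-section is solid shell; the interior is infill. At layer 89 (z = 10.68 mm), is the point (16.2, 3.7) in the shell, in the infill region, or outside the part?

At z = 10.68 mm: the cube does not reach this height (z outside [0, 3]); the 10.5×16.5 cube at (5, 3.5) contributes its full rectangle; the cube at (0.5, 9.5) is not intersected at this z (z outside [2, 10.5]); Combining (union): only the 10.5×16.5 cube at (5, 3.5) is present, so the union is just that shape — 1 connected region. Overall, the cross-section is a single solid region. The nearest boundary edge runs (15.50, 3.50)→(15.50, 20.00); distance from the point to it = 0.70 mm. The point is not inside any of the regions above, so it lies outside the cross-section (0.70 mm from the nearest boundary).

outside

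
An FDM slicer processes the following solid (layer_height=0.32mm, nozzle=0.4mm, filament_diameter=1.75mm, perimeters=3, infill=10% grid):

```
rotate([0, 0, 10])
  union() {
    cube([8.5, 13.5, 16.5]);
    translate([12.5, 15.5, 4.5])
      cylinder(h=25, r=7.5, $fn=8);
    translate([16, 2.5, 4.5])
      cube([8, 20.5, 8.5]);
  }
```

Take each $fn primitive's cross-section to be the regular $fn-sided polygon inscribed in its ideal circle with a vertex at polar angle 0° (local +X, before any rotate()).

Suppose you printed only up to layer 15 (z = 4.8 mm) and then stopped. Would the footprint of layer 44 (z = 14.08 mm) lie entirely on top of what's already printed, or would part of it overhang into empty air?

Compare the two slices. At z = 4.8: the cube (footprint 8.5×13.5) is included at this height (area 114.75 mm²); the cylinder at (12.5, 15.5): section is a regular 8-gon, circumradius r=7.5 (area = (8/2)·7.500²·sin(360°/8) = 159.10 mm²); the cube at (16, 2.5) is present — its section is the full 8×20.5 rectangle (area 164.00 mm²); Merging all regions: the regions partially overlap — summed areas 437.85 mm² minus the doubly-counted overlap 39.04 mm² gives 398.81 mm² — area = 398.81 mm²; (whole slice rotated 10° about Z — lengths, areas and connectivity unchanged). At z = 14.08: the cube (footprint 8.5×13.5) is included at this height (area 114.75 mm²); the r=7.5 cylinder at (12.5, 15.5) contributes a regular 8-gon of circumradius 7.5 (area = (8/2)·7.500²·sin(360°/8) = 159.10 mm²); the cube at (16, 2.5) is not intersected at this z (z outside [4.5, 13]); Taking the union: the regions partially overlap — summed areas 273.85 mm² minus the doubly-counted overlap 6.92 mm² gives 266.93 mm² — area = 266.93 mm²; (rotated 10° about Z; rotation is an isometry so areas/perimeters/island counts are preserved). Checking containment: the cross-section at z = 14.08 is a subset of the cross-section at z = 4.8.

entirely on top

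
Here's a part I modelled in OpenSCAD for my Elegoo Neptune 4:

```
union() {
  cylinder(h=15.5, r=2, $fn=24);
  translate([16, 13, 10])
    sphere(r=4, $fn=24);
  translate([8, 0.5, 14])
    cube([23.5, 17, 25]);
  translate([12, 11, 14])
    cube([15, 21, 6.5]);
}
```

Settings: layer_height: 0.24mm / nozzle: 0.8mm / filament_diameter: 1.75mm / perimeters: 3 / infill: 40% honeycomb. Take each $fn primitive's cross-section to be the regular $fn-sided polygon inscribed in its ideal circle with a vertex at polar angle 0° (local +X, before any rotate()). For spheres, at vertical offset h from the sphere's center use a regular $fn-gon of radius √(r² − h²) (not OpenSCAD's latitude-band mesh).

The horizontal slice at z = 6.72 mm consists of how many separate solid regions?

At z = 6.72 mm: the cylinder: section is a regular 24-gon, circumradius r=2; the sphere at (16, 13): section is a regular 24-gon, circumradius = √(r²−h²) = √(4²−3.28²) = 2.289; the cube at (8, 0.5) does not reach this height (z outside [14, 39]); the cube at (12, 11) does not reach this height (z outside [14, 20.5]); Combining (union): the 2 present regions are separate (no shared area or edge), so areas and boundary lengths simply add and each stays a separate island — 2 connected regions. The result has 2 disconnected regions.

2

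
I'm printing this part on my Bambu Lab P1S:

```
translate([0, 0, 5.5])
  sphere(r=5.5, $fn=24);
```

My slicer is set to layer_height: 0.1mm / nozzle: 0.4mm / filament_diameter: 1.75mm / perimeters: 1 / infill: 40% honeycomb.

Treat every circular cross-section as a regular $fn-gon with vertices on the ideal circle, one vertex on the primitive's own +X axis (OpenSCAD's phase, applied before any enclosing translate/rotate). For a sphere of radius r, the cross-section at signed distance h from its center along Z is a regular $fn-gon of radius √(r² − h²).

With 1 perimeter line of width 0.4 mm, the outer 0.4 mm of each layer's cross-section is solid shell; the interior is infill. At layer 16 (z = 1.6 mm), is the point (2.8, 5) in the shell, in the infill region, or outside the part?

outside

At z = 1.6 mm: the sphere: section is a regular 24-gon, circumradius = √(r²−h²) = √(5.5²−3.9²) = 3.878. Overall, the cross-section is a single solid region. The nearest boundary edge runs (2.74, 2.74)→(1.94, 3.36); distance from the point to it = 1.85 mm. The point is not inside any of the regions above, so it lies outside the cross-section (1.85 mm from the nearest boundary).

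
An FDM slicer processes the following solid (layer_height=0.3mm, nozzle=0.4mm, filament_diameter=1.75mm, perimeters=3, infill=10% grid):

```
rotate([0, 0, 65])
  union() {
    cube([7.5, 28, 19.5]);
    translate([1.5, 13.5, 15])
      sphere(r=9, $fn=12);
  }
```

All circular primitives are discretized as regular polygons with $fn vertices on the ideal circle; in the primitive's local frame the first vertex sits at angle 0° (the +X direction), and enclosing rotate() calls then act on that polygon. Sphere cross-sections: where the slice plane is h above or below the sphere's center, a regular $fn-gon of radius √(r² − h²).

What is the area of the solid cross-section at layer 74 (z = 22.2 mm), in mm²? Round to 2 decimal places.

87.48 mm²

At z = 22.2 mm: the cube is not intersected at this z (z outside [0, 19.5]); the sphere at (1.5, 13.5): section is a regular 12-gon, circumradius = √(r²−h²) = √(9²−7.2²) = 5.400 (area = (12/2)·5.400²·sin(360°/12) = 87.48 mm²); Taking the union: only the r=9 sphere at (1.5, 13.5) is present, so the union is just that shape — area = 87.48 mm²; (rotated 65° about Z; rotation is an isometry so areas/perimeters/island counts are preserved). Overall, the cross-section is a single solid region. Net area = 87.48 mm².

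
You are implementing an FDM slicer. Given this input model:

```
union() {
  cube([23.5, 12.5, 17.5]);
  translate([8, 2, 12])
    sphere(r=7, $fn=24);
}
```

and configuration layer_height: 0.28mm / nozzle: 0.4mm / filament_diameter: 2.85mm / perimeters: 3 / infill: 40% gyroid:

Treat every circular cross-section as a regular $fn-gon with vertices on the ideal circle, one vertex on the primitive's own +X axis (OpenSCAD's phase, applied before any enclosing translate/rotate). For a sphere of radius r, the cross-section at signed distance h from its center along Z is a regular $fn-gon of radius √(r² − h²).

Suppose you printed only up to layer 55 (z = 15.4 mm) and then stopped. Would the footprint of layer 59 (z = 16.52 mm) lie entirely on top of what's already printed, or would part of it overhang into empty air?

entirely on top

Compare the two slices. At z = 15.4: the cube (footprint 23.5×12.5) is included at this height (area 293.75 mm²); the r=7 sphere at (8, 2) slices to a regular 24-gon of circumradius 6.119 (√(r²−h²) with h=3.4 from center) (area = (24/2)·6.119²·sin(360°/24) = 116.28 mm²); Taking the union: the regions partially overlap — summed areas 410.03 mm² minus the doubly-counted overlap 82.04 mm² gives 327.99 mm² — area = 327.99 mm². At z = 16.52: the cube (footprint 23.5×12.5) is included at this height (area 293.75 mm²); the r=7 sphere at (8, 2) contributes a regular 24-gon of circumradius √(7²−4.52²) = 5.345 (area = (24/2)·5.345²·sin(360°/24) = 88.73 mm²); Combining (union): the regions partially overlap — summed areas 382.48 mm² minus the doubly-counted overlap 65.11 mm² gives 317.37 mm² — area = 317.37 mm². Checking containment: the cross-section at z = 16.52 is a subset of the cross-section at z = 15.4.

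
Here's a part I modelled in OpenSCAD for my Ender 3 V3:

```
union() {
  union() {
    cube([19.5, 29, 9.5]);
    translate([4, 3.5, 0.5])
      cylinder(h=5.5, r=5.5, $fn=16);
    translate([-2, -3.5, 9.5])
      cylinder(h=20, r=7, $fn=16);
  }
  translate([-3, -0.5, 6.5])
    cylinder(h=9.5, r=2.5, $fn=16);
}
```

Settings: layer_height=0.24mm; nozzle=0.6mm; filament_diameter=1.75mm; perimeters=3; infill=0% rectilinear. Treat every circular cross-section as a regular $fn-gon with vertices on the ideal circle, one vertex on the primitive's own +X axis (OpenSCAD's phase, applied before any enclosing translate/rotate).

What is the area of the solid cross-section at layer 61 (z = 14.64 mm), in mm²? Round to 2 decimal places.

At z = 14.64 mm: the cube does not reach this height (z outside [0, 9.5]); the cylinder at (4, 3.5) is not intersected at this z (z outside [0.5, 6]); the cylinder at (-2, -3.5): section is a regular 16-gon, circumradius r=7 (area = (16/2)·7.000²·sin(360°/16) = 150.01 mm²); Taking the union: only the r=7 cylinder at (-2, -3.5) is present, so the union is just that shape — area = 150.01 mm²; the r=2.5 cylinder at (-3, -0.5) contributes a regular 16-gon of circumradius 2.5 (area = (16/2)·2.500²·sin(360°/16) = 19.13 mm²); Combining (union): the r=2.5 cylinder at (-3, -0.5) lies entirely inside the result so far, so the union is just the result so far — area = 150.01 mm². Overall, the cross-section is a single solid region. Net area = 150.01 mm².

150.01 mm²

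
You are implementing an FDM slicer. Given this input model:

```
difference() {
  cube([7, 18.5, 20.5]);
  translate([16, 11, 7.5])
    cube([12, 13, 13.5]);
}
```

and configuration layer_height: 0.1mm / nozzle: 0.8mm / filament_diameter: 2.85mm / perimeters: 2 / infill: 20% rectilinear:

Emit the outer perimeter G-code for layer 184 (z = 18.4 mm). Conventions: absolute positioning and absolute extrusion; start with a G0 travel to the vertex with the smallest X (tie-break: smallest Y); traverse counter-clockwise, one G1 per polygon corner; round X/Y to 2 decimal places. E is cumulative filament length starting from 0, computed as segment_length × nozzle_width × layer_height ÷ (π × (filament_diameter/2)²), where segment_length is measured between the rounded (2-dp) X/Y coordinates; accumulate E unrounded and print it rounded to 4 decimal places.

At z = 18.4 mm: the 7×18.5 cube contributes its full rectangle; the 12×13 cube at (16, 11) contributes its full rectangle; After the difference (first − rest): starting from the 7×18.5 cube, the 12×13 cube at (16, 11) misses the remaining region (no effect) — 1 connected region. The outline is a single polygon with 4 vertices. Extrusion per mm of travel: 0.8 × 0.1 / (π × 1.425²) = 0.012540. Accumulating E over each segment gives final E = 0.6396.

G0 X0.00 Y0.00 Z18.40
G1 X7.00 Y0.00 E0.0878
G1 X7.00 Y18.50 E0.3198
G1 X0.00 Y18.50 E0.4076
G1 X0.00 Y0.00 E0.6396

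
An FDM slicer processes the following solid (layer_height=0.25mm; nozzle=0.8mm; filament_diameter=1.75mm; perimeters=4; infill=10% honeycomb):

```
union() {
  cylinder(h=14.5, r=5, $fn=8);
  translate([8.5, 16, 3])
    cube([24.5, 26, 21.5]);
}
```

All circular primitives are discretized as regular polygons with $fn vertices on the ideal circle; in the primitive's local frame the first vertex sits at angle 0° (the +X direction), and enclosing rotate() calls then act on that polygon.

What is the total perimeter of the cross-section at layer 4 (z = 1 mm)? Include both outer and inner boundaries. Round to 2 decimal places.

At z = 1 mm: the r=5 cylinder gives a regular 8-gon of circumradius 5 (constant along its height) (perimeter = 2·8·5.000·sin(180°/8) = 30.61 mm); the cube at (8.5, 16) does not reach this height (z outside [3, 24.5]); Combining (union): only the r=5 cylinder is present, so the union is just that shape — boundary = 30.61 mm. Overall, the cross-section is a single solid region. Total boundary length (outer) = 30.61 mm.

30.61 mm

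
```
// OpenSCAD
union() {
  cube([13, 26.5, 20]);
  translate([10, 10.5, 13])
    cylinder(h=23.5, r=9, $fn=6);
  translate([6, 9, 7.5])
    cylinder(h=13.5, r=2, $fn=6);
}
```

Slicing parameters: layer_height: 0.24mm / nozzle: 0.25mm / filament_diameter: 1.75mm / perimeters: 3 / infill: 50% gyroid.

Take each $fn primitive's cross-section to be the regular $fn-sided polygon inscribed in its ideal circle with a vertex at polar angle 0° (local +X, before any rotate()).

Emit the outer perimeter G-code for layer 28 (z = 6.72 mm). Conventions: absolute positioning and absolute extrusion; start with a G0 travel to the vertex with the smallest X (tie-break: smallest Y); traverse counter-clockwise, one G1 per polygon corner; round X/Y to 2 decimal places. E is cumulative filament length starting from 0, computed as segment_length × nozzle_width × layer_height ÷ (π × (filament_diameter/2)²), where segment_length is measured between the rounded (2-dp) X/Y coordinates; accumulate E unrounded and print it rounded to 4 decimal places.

At z = 6.72 mm: the 13×26.5 cube contributes its full rectangle; the cylinder at (10, 10.5) does not reach this height (z outside [13, 36.5]); the cylinder at (6, 9) is absent (z outside [7.5, 21]); Taking the union: only the 13×26.5 cube is present, so the union is just that shape — 1 connected region. The outline is a single polygon with 4 vertices. Extrusion per mm of travel: 0.25 × 0.24 / (π × 0.875²) = 0.024945. Accumulating E over each segment gives final E = 1.9707.

G0 X0.00 Y0.00 Z6.72
G1 X13.00 Y0.00 E0.3243
G1 X13.00 Y26.50 E0.9853
G1 X0.00 Y26.50 E1.3096
G1 X0.00 Y0.00 E1.9707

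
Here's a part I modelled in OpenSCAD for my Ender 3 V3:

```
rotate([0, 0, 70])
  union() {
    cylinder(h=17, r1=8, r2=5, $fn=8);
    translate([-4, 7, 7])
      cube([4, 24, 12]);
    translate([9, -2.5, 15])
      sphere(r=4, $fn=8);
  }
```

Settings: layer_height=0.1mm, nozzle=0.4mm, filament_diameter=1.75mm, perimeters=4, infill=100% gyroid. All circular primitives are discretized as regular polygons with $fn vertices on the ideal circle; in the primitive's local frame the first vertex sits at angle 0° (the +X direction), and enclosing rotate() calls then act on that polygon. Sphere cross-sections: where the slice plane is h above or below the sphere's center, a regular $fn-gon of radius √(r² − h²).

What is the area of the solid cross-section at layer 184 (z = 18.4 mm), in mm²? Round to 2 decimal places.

108.56 mm²

At z = 18.4 mm: the cone does not reach this height (z outside [0, 17]); the cube at (-4, 7) (footprint 4×24) is included at this height (area 96.00 mm²); the r=4 sphere at (9, -2.5) contributes a regular 8-gon of circumradius √(4²−3.4²) = 2.107 (area = (8/2)·2.107²·sin(360°/8) = 12.56 mm²); Taking the union: the 2 present regions are separate (no shared area or edge), so areas and boundary lengths simply add and each stays a separate island — area = 108.56 mm²; (rotated 70° about Z; rotation is an isometry so areas/perimeters/island counts are preserved). Overall, the cross-section has 2 separate islands. Net area = 108.56 mm².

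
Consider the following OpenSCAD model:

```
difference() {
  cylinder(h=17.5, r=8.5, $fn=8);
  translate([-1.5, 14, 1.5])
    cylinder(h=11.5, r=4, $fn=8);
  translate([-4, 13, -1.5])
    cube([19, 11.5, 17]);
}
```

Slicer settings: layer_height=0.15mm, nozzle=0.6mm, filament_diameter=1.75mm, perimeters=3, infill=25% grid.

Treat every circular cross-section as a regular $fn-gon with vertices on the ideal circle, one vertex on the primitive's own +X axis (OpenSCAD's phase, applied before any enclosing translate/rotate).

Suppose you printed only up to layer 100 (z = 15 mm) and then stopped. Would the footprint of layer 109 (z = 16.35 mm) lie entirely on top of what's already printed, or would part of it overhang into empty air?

Compare the two slices. At z = 15: the cylinder: section is a regular 8-gon, circumradius r=8.5 (area = (8/2)·8.500²·sin(360°/8) = 204.35 mm²); the cylinder at (-1.5, 14) is absent (z outside [1.5, 13]); the cube at (-4, 13) is present — its section is the full 19×11.5 rectangle (area 218.50 mm²); After the difference (first − rest): starting from the r=8.5 cylinder (204.35 mm²), the 19×11.5 cube at (-4, 13) misses the remaining region (no effect) — area = 204.35 mm². At z = 16.35: the r=8.5 cylinder gives a regular 8-gon of circumradius 8.5 (constant along its height) (area = (8/2)·8.500²·sin(360°/8) = 204.35 mm²); the cylinder at (-1.5, 14) does not reach this height (z outside [1.5, 13]); the cube at (-4, 13) does not reach this height (z outside [-1.5, 15.5]); Taking the first minus the rest: none of the subtracted shapes is present at this height, so the r=8.5 cylinder is unchanged — area = 204.35 mm². Checking containment: the cross-section at z = 16.35 is a subset of the cross-section at z = 15.

entirely on top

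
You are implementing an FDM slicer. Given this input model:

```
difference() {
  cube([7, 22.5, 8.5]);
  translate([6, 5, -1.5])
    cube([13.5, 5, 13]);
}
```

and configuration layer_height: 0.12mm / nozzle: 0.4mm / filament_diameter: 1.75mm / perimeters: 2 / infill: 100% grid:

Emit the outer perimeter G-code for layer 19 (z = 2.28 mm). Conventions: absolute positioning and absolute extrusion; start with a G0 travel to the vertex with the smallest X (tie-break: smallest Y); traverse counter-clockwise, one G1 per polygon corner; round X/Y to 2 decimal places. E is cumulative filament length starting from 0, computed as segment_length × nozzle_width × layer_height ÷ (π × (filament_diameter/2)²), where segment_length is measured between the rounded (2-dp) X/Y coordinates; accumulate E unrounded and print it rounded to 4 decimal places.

At z = 2.28 mm: the cube (footprint 7×22.5) is included at this height; the cube at (6, 5) is present — its section is the full 13.5×5 rectangle; After the difference (first − rest): starting from the 7×22.5 cube, the 13.5×5 cube at (6, 5) partially overlaps it — only the 5.00 mm² overlap (of its 67.50 mm²) is removed, clipping the outline — 1 connected region. The outline is a single polygon with 8 vertices. Extrusion per mm of travel: 0.4 × 0.12 / (π × 0.875²) = 0.019956. Accumulating E over each segment gives final E = 1.2173.

G0 X0.00 Y0.00 Z2.28
G1 X7.00 Y0.00 E0.1397
G1 X7.00 Y5.00 E0.2395
G1 X6.00 Y5.00 E0.2594
G1 X6.00 Y10.00 E0.3592
G1 X7.00 Y10.00 E0.3792
G1 X7.00 Y22.50 E0.6286
G1 X0.00 Y22.50 E0.7683
G1 X0.00 Y0.00 E1.2173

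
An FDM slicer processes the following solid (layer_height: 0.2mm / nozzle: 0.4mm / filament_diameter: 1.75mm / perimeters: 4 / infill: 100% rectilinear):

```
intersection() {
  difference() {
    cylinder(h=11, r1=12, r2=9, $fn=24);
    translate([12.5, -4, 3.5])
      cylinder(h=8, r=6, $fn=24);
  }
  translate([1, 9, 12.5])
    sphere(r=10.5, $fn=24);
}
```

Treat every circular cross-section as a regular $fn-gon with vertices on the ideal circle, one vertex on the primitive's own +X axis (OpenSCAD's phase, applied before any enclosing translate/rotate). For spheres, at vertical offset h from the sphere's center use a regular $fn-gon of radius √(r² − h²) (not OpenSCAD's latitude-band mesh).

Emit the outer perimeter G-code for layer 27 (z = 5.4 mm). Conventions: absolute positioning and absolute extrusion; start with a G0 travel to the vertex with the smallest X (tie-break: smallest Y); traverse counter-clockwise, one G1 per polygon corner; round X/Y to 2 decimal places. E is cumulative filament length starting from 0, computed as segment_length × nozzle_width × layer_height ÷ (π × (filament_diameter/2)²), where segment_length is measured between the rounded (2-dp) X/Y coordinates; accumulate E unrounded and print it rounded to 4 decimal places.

At z = 5.4 mm: the cone contributes a regular 24-gon of circumradius 10.527 (interpolated between r1=12 and r2=9 at t=0.491); the r=6 cylinder at (12.5, -4) gives a regular 24-gon of circumradius 6 (constant along its height); Subtracting the remaining from the first: starting from the cone, the r=6 cylinder at (12.5, -4) partially overlaps it — only the 21.16 mm² overlap (of its 111.81 mm²) is removed, clipping the outline — 1 connected region; the r=10.5 sphere at (1, 9) contributes a regular 24-gon of circumradius √(10.5²−7.1²) = 7.736; Keeping only the common overlap: the r=10.5 sphere at (1, 9) partially overlaps that combined region; clipping to the common part keeps 98.92 mm² — 1 connected region. The outline is a single polygon with 18 vertices. Extrusion per mm of travel: 0.4 × 0.2 / (π × 0.875²) = 0.033260. Accumulating E over each segment gives final E = 1.2436.

G0 X-6.61 Y8.08 Z5.40
G1 X-6.47 Y7.00 E0.0362
G1 X-5.70 Y5.13 E0.1035
G1 X-4.47 Y3.53 E0.1706
G1 X-2.87 Y2.30 E0.2377
G1 X-1.00 Y1.53 E0.3050
G1 X1.00 Y1.26 E0.3721
G1 X3.00 Y1.53 E0.4392
G1 X4.87 Y2.30 E0.5065
G1 X6.47 Y3.53 E0.5736
G1 X7.70 Y5.13 E0.6408
G1 X8.23 Y6.42 E0.6871
G1 X7.44 Y7.44 E0.7300
G1 X5.26 Y9.12 E0.8216
G1 X2.72 Y10.17 E0.9130
G1 X0.00 Y10.53 E1.0043
G1 X-2.72 Y10.17 E1.0955
G1 X-5.26 Y9.12 E1.1869
G1 X-6.61 Y8.08 E1.2436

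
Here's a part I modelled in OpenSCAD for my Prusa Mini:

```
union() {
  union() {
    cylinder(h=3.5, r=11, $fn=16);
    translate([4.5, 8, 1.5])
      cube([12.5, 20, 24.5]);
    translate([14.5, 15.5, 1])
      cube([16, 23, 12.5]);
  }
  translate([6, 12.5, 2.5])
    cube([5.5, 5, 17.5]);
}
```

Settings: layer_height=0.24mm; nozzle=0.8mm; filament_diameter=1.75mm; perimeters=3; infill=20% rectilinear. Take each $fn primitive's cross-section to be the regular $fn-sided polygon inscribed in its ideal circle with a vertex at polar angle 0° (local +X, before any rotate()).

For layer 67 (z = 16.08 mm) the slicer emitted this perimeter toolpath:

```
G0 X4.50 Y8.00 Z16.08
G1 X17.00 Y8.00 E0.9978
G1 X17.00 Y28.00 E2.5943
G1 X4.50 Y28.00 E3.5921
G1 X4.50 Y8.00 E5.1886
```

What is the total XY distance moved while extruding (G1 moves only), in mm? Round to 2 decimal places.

Sum the Euclidean lengths of each G1 segment: total = 65.00 mm.

65.00 mm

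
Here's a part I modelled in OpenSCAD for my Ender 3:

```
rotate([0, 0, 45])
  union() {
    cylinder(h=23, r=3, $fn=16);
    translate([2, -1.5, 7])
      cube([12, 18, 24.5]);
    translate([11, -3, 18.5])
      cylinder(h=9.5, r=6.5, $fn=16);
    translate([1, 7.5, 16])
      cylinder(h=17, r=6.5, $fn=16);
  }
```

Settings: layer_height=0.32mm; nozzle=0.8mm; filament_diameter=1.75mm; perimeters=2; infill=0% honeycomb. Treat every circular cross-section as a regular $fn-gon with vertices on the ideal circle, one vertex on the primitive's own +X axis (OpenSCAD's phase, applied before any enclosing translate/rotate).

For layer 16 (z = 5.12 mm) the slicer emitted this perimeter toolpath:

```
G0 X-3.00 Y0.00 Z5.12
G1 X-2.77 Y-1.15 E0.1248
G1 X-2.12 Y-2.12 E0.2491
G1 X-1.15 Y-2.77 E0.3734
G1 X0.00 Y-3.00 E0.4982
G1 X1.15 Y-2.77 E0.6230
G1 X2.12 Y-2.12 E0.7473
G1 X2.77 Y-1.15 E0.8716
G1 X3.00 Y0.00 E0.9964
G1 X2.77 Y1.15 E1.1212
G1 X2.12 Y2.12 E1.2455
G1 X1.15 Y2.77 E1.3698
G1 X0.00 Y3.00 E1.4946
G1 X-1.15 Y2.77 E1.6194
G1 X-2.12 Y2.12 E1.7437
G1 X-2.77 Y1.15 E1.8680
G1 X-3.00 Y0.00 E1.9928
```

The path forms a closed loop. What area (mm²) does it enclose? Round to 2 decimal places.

Apply the shoelace formula to the sequence of (X, Y) vertices; enclosed area = 27.54 mm².

27.54 mm²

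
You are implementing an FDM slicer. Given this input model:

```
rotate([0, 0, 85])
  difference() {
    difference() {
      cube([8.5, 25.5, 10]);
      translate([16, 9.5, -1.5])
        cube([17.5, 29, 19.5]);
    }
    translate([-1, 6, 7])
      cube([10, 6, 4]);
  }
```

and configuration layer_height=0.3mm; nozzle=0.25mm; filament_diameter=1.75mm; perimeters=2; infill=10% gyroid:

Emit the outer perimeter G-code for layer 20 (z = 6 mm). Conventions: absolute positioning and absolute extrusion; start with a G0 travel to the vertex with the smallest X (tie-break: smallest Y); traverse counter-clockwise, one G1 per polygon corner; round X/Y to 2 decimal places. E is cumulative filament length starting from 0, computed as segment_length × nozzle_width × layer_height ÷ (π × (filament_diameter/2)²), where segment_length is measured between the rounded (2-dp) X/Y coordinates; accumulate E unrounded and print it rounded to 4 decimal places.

At z = 6 mm: the 8.5×25.5 cube contributes its full rectangle; the cube at (16, 9.5) is present — its section is the full 17.5×29 rectangle; Subtracting the remaining from the first: starting from the 8.5×25.5 cube, the 17.5×29 cube at (16, 9.5) misses the remaining region (no effect) — 1 connected region; the cube at (-1, 6) is not intersected at this z (z outside [7, 11]); Taking the first minus the rest: none of the subtracted shapes is present at this height, so the result so far is unchanged — 1 connected region; (whole slice rotated 85° about Z — lengths, areas and connectivity unchanged). The outline is a single polygon with 4 vertices. Extrusion per mm of travel: 0.25 × 0.3 / (π × 0.875²) = 0.031181. Accumulating E over each segment gives final E = 2.1203.

G0 X-25.40 Y2.22 Z6.00
G1 X0.00 Y0.00 E0.7950
G1 X0.74 Y8.47 E1.0601
G1 X-24.66 Y10.69 E1.8552
G1 X-25.40 Y2.22 E2.1203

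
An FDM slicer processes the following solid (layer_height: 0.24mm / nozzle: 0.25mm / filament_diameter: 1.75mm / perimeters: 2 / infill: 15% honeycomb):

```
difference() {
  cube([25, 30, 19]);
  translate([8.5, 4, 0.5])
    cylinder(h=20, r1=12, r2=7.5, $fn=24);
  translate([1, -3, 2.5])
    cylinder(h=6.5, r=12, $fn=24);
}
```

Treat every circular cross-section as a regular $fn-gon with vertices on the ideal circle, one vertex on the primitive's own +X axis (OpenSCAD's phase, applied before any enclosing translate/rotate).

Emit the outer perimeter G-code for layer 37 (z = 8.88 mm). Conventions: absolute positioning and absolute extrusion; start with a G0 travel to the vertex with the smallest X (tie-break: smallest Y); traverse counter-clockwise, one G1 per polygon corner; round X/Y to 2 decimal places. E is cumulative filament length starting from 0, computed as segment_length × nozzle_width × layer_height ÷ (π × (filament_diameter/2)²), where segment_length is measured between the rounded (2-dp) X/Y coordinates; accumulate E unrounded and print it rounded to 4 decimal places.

G0 X0.00 Y9.40 Z8.88
G1 X1.35 Y11.15 E0.0551
G1 X3.44 Y12.76 E0.1209
G1 X5.88 Y13.77 E0.1868
G1 X8.50 Y14.11 E0.2527
G1 X11.12 Y13.77 E0.3186
G1 X13.56 Y12.76 E0.3845
G1 X15.65 Y11.15 E0.4503
G1 X17.26 Y9.06 E0.5161
G1 X18.27 Y6.62 E0.5820
G1 X18.61 Y4.00 E0.6479
G1 X18.27 Y1.38 E0.7138
G1 X17.70 Y0.00 E0.7511
G1 X25.00 Y0.00 E0.9332
G1 X25.00 Y30.00 E1.6815
G1 X0.00 Y30.00 E2.3051
G1 X0.00 Y9.40 E2.8190

At z = 8.88 mm: the cube is present — its section is the full 25×30 rectangle; the cone at (8.5, 4) contributes a regular 24-gon of circumradius 10.114 (interpolated between r1=12 and r2=7.5 at t=0.419); the r=12 cylinder at (1, -3) contributes a regular 24-gon of circumradius 12; After the difference (first − rest): starting from the 25×30 cube, the cone at (8.5, 4) partially overlaps it — only the 226.32 mm² overlap (of its 317.74 mm²) is removed, clipping the outline; the r=12 cylinder at (1, -3) misses the remaining region (no effect) — 1 connected region. The outline is a single polygon with 16 vertices. Extrusion per mm of travel: 0.25 × 0.24 / (π × 0.875²) = 0.024945. Accumulating E over each segment gives final E = 2.8190.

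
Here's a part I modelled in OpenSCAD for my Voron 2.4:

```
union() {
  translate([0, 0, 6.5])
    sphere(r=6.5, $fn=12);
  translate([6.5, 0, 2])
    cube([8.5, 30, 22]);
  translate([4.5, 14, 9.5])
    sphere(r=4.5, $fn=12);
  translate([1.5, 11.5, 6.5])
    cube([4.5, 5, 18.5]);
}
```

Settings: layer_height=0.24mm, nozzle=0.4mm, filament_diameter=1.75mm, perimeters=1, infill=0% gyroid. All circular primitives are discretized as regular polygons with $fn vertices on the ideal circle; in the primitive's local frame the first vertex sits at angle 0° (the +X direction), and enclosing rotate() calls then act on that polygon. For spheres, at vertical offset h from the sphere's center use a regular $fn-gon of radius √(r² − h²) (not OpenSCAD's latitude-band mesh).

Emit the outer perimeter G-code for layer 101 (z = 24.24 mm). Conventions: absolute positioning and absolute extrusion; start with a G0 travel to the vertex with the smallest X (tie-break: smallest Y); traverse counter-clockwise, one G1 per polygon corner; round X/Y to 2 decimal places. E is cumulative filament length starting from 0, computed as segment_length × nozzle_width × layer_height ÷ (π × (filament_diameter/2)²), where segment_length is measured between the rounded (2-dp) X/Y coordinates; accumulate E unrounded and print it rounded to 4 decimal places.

G0 X1.50 Y11.50 Z24.24
G1 X6.00 Y11.50 E0.1796
G1 X6.00 Y16.50 E0.3792
G1 X1.50 Y16.50 E0.5588
G1 X1.50 Y11.50 E0.7583

At z = 24.24 mm: the sphere is absent (|z−center|=17.740 > r=6.5); the cube at (6.5, 0) does not reach this height (z outside [2, 24]); the sphere at (4.5, 14) is absent (|z−center|=14.740 > r=4.5); the cube at (1.5, 11.5) (footprint 4.5×5) is included at this height; Combining (union): only the 4.5×5 cube at (1.5, 11.5) is present, so the union is just that shape — 1 connected region. The outline is a single polygon with 4 vertices. Extrusion per mm of travel: 0.4 × 0.24 / (π × 0.875²) = 0.039912. Accumulating E over each segment gives final E = 0.7583.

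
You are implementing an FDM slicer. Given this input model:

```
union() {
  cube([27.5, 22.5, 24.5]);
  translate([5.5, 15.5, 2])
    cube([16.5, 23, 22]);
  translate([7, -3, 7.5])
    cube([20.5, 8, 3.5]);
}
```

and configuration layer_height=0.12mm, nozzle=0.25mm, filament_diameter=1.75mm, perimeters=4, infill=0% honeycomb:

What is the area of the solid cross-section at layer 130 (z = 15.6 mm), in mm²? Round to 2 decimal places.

At z = 15.6 mm: the cube is present — its section is the full 27.5×22.5 rectangle (area 618.75 mm²); the cube at (5.5, 15.5) (footprint 16.5×23) is included at this height (area 379.50 mm²); the cube at (7, -3) is not intersected at this z (z outside [7.5, 11]); Taking the union: the regions partially overlap — summed areas 998.25 mm² minus the doubly-counted overlap 115.50 mm² gives 882.75 mm² — area = 882.75 mm². Overall, the cross-section is a single solid region. Net area = 882.75 mm².

882.75 mm²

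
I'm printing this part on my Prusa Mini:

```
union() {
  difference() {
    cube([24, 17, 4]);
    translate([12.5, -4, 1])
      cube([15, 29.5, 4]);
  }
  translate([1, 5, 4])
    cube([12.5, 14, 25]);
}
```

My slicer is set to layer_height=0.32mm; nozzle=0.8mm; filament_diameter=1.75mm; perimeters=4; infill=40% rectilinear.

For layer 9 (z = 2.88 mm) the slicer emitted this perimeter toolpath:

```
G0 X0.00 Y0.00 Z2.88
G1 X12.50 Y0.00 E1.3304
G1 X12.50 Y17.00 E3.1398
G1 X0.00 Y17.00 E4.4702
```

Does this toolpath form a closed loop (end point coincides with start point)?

no

Start point (G0): (0.00, 0.00). End point (last G1): the path does not return to the start — open.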